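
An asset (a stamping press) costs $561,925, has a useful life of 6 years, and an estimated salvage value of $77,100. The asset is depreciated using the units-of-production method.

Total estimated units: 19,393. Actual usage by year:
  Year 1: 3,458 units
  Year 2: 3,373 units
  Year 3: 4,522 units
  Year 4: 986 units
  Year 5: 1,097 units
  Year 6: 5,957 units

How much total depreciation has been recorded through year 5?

$335,900

Depreciable base = $561,925 − $77,100 = $484,825.
Rate = $484,825 / 19,393 units = $25 per unit.
Year 1: 3,458 × $25 = $86,450. Book value $475,475.
Year 2: 3,373 × $25 = $84,325. Book value $391,150.
Year 3: 4,522 × $25 = $113,050. Book value $278,100.
Year 4: 986 × $25 = $24,650. Book value $253,450.
Year 5: 1,097 × $25 = $27,425. Book value $226,025.
Accumulated through year 5 = $561,925 − $226,025 = $335,900.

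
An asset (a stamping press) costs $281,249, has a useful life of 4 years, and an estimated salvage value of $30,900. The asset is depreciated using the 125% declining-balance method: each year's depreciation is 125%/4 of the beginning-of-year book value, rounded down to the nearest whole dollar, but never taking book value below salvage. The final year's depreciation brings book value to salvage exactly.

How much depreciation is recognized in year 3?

$41,542

Depreciable base = $281,249 − $30,900 = $250,349.
Year 1: ⌊$281,249 × 125%/4⌋ = $87,890. Book value $193,359.
Year 2: ⌊$193,359 × 125%/4⌋ = $60,424. Book value $132,935.
Year 3: ⌊$132,935 × 125%/4⌋ = $41,542. Book value $91,393.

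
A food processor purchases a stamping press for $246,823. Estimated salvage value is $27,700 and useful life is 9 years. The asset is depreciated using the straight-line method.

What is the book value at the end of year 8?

$52,047

Depreciable base = $246,823 − $27,700 = $219,123.
Annual expense = $219,123 / 9 = $24,347.
End of year 1: book value $222,476.
End of year 2: book value $198,129.
End of year 3: book value $173,782.
End of year 4: book value $149,435.
End of year 5: book value $125,088.
End of year 6: book value $100,741.
End of year 7: book value $76,394.
End of year 8: book value $52,047.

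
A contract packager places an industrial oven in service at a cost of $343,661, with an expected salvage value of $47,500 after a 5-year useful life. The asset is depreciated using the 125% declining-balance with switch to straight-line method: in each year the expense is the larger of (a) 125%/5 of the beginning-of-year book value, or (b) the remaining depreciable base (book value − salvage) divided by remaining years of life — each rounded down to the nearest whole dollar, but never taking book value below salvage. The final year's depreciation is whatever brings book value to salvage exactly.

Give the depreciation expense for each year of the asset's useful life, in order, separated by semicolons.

Depreciable base = $343,661 − $47,500 = $296,161.
Year 1: DB = ⌊$343,661 × 125%/5⌋ = $85,915; SL = ⌊$296,161/5⌋ = $59,232 → take DB $85,915. Book value $257,746.
Year 2: DB = ⌊$257,746 × 125%/5⌋ = $64,436; SL = ⌊$210,246/4⌋ = $52,561 → take DB $64,436. Book value $193,310.
Year 3: DB = ⌊$193,310 × 125%/5⌋ = $48,327; SL = ⌊$145,810/3⌋ = $48,603 → take SL $48,603. Book value $144,707.
Year 4: DB = ⌊$144,707 × 125%/5⌋ = $36,176; SL = ⌊$97,207/2⌋ = $48,603 → take SL $48,603. Book value $96,104.
Year 5 (final): $96,104 − $47,500 = $48,604. Book value $47,500.

$85,915; $64,436; $48,603; $48,603; $48,604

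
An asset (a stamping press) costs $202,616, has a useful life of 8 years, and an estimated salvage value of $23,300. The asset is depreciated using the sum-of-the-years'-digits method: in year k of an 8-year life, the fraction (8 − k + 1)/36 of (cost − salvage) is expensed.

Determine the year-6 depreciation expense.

Depreciable base = $202,616 − $23,300 = $179,316.
Sum of the years' digits = 8+7+6+5+4+3+2+1 = 36.
Year 1: $179,316 × 8/36 = $39,848. Book value $162,768.
Year 2: $179,316 × 7/36 = $34,867. Book value $127,901.
Year 3: $179,316 × 6/36 = $29,886. Book value $98,015.
Year 4: $179,316 × 5/36 = $24,905. Book value $73,110.
Year 5: $179,316 × 4/36 = $19,924. Book value $53,186.
Year 6: $179,316 × 3/36 = $14,943. Book value $38,243.

$14,943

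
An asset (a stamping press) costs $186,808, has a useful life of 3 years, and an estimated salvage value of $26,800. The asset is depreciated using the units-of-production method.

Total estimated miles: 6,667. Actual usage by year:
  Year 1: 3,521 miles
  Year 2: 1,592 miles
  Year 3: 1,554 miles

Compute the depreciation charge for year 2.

Depreciable base = $186,808 − $26,800 = $160,008.
Rate = $160,008 / 6,667 miles = $24 per mile.
Year 1: 3,521 × $24 = $84,504. Book value $102,304.
Year 2: 1,592 × $24 = $38,208. Book value $64,096.

$38,208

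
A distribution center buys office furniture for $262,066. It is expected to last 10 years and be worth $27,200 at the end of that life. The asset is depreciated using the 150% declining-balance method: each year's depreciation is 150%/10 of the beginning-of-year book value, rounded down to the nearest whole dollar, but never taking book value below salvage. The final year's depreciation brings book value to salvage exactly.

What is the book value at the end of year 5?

$116,282

Depreciable base = $262,066 − $27,200 = $234,866.
Year 1: ⌊$262,066 × 150%/10⌋ = $39,309. Book value $222,757.
Year 2: ⌊$222,757 × 150%/10⌋ = $33,413. Book value $189,344.
Year 3: ⌊$189,344 × 150%/10⌋ = $28,401. Book value $160,943.
Year 4: ⌊$160,943 × 150%/10⌋ = $24,141. Book value $136,802.
Year 5: ⌊$136,802 × 150%/10⌋ = $20,520. Book value $116,282.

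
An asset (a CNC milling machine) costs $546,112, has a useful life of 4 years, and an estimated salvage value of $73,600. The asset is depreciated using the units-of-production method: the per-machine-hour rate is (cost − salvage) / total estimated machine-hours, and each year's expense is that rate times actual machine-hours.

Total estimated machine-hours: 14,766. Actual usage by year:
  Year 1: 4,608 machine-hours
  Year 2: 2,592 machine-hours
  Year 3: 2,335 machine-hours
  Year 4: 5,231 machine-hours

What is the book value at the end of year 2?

Depreciable base = $546,112 − $73,600 = $472,512.
Rate = $472,512 / 14,766 machine-hours = $32 per machine-hour.
Year 1: 4,608 × $32 = $147,456. Book value $398,656.
Year 2: 2,592 × $32 = $82,944. Book value $315,712.

$315,712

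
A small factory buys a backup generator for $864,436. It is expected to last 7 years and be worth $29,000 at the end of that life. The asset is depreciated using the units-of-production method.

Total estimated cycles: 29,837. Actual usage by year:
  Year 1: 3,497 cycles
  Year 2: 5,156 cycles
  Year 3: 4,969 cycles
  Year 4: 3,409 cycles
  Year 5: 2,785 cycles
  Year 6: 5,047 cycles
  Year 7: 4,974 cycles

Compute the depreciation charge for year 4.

Depreciable base = $864,436 − $29,000 = $835,436.
Rate = $835,436 / 29,837 cycles = $28 per cycle.
Year 1: 3,497 × $28 = $97,916. Book value $766,520.
Year 2: 5,156 × $28 = $144,368. Book value $622,152.
Year 3: 4,969 × $28 = $139,132. Book value $483,020.
Year 4: 3,409 × $28 = $95,452. Book value $387,568.

$95,452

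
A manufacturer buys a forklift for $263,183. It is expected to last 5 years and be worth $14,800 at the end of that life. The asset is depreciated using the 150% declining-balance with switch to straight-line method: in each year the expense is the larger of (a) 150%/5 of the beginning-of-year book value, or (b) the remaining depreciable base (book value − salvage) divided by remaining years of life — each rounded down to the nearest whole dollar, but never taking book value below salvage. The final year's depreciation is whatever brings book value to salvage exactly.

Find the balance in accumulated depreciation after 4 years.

$210,646

Depreciable base = $263,183 − $14,800 = $248,383.
Year 1: DB = ⌊$263,183 × 150%/5⌋ = $78,954; SL = ⌊$248,383/5⌋ = $49,676 → take DB $78,954. Book value $184,229.
Year 2: DB = ⌊$184,229 × 150%/5⌋ = $55,268; SL = ⌊$169,429/4⌋ = $42,357 → take DB $55,268. Book value $128,961.
Year 3: DB = ⌊$128,961 × 150%/5⌋ = $38,688; SL = ⌊$114,161/3⌋ = $38,053 → take DB $38,688. Book value $90,273.
Year 4: DB = ⌊$90,273 × 150%/5⌋ = $27,081; SL = ⌊$75,473/2⌋ = $37,736 → take SL $37,736. Book value $52,537.
Accumulated through year 4 = $263,183 − $52,537 = $210,646.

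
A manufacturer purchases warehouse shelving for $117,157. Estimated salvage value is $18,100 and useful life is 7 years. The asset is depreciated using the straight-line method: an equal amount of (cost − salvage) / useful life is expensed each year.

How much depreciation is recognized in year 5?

Depreciable base = $117,157 − $18,100 = $99,057.
Annual expense = $99,057 / 7 = $14,151.

$14,151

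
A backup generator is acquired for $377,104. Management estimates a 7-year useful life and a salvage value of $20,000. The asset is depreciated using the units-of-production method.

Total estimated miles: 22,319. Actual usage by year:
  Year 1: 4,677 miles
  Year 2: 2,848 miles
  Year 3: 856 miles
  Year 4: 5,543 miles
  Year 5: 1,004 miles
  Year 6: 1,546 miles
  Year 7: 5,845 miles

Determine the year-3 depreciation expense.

Depreciable base = $377,104 − $20,000 = $357,104.
Rate = $357,104 / 22,319 miles = $16 per mile.
Year 1: 4,677 × $16 = $74,832. Book value $302,272.
Year 2: 2,848 × $16 = $45,568. Book value $256,704.
Year 3: 856 × $16 = $13,696. Book value $243,008.

$13,696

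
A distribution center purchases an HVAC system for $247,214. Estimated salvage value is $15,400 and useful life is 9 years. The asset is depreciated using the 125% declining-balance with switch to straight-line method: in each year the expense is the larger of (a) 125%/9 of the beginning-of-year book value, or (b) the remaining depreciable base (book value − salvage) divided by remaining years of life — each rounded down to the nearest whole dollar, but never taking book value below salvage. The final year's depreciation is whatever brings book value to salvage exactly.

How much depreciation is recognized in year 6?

Depreciable base = $247,214 − $15,400 = $231,814.
Year 1: DB = ⌊$247,214 × 125%/9⌋ = $34,335; SL = ⌊$231,814/9⌋ = $25,757 → take DB $34,335. Book value $212,879.
Year 2: DB = ⌊$212,879 × 125%/9⌋ = $29,566; SL = ⌊$197,479/8⌋ = $24,684 → take DB $29,566. Book value $183,313.
Year 3: DB = ⌊$183,313 × 125%/9⌋ = $25,460; SL = ⌊$167,913/7⌋ = $23,987 → take DB $25,460. Book value $157,853.
Year 4: DB = ⌊$157,853 × 125%/9⌋ = $21,924; SL = ⌊$142,453/6⌋ = $23,742 → take SL $23,742. Book value $134,111.
Year 5: DB = ⌊$134,111 × 125%/9⌋ = $18,626; SL = ⌊$118,711/5⌋ = $23,742 → take SL $23,742. Book value $110,369.
Year 6: DB = ⌊$110,369 × 125%/9⌋ = $15,329; SL = ⌊$94,969/4⌋ = $23,742 → take SL $23,742. Book value $86,627.

$23,742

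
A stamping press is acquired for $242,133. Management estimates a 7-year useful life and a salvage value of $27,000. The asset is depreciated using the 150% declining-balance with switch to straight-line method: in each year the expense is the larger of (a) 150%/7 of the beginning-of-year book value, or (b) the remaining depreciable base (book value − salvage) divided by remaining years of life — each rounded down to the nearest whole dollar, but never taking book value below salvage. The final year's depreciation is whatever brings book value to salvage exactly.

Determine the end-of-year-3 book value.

Depreciable base = $242,133 − $27,000 = $215,133.
Year 1: DB = ⌊$242,133 × 150%/7⌋ = $51,885; SL = ⌊$215,133/7⌋ = $30,733 → take DB $51,885. Book value $190,248.
Year 2: DB = ⌊$190,248 × 150%/7⌋ = $40,767; SL = ⌊$163,248/6⌋ = $27,208 → take DB $40,767. Book value $149,481.
Year 3: DB = ⌊$149,481 × 150%/7⌋ = $32,031; SL = ⌊$122,481/5⌋ = $24,496 → take DB $32,031. Book value $117,450.

$117,450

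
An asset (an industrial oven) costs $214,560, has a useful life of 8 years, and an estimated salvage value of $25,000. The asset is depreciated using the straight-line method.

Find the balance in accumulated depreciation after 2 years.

$47,390

Depreciable base = $214,560 − $25,000 = $189,560.
Annual expense = $189,560 / 8 = $23,695.
End of year 1: book value $190,865.
End of year 2: book value $167,170.
Accumulated through year 2 = $214,560 − $167,170 = $47,390.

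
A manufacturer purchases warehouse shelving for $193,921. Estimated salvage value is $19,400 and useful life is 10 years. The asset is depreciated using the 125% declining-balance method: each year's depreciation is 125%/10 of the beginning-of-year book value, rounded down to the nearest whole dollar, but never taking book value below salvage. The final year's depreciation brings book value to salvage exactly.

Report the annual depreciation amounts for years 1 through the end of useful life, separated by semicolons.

Depreciable base = $193,921 − $19,400 = $174,521.
Year 1: ⌊$193,921 × 125%/10⌋ = $24,240. Book value $169,681.
Year 2: ⌊$169,681 × 125%/10⌋ = $21,210. Book value $148,471.
Year 3: ⌊$148,471 × 125%/10⌋ = $18,558. Book value $129,913.
Year 4: ⌊$129,913 × 125%/10⌋ = $16,239. Book value $113,674.
Year 5: ⌊$113,674 × 125%/10⌋ = $14,209. Book value $99,465.
Year 6: ⌊$99,465 × 125%/10⌋ = $12,433. Book value $87,032.
Year 7: ⌊$87,032 × 125%/10⌋ = $10,879. Book value $76,153.
Year 8: ⌊$76,153 × 125%/10⌋ = $9,519. Book value $66,634.
Year 9: ⌊$66,634 × 125%/10⌋ = $8,329. Book value $58,305.
Year 10 (final): $58,305 − $19,400 = $38,905. Book value $19,400.

$24,240; $21,210; $18,558; $16,239; $14,209; $12,433; $10,879; $9,519; $8,329; $38,905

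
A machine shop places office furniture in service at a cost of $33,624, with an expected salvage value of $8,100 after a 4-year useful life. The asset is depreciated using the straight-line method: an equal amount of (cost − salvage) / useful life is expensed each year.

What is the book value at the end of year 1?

$27,243

Depreciable base = $33,624 − $8,100 = $25,524.
Annual expense = $25,524 / 4 = $6,381.
End of year 1: book value $27,243.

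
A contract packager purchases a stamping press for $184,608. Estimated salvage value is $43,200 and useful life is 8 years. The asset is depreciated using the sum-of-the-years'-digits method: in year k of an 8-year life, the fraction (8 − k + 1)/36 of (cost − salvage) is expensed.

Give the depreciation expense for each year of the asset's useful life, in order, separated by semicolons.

$31,424; $27,496; $23,568; $19,640; $15,712; $11,784; $7,856; $3,928

Depreciable base = $184,608 − $43,200 = $141,408.
Sum of the years' digits = 8+7+6+5+4+3+2+1 = 36.
Year 1: $141,408 × 8/36 = $31,424. Book value $153,184.
Year 2: $141,408 × 7/36 = $27,496. Book value $125,688.
Year 3: $141,408 × 6/36 = $23,568. Book value $102,120.
Year 4: $141,408 × 5/36 = $19,640. Book value $82,480.
Year 5: $141,408 × 4/36 = $15,712. Book value $66,768.
Year 6: $141,408 × 3/36 = $11,784. Book value $54,984.
Year 7: $141,408 × 2/36 = $7,856. Book value $47,128.
Year 8: $141,408 × 1/36 = $3,928. Book value $43,200.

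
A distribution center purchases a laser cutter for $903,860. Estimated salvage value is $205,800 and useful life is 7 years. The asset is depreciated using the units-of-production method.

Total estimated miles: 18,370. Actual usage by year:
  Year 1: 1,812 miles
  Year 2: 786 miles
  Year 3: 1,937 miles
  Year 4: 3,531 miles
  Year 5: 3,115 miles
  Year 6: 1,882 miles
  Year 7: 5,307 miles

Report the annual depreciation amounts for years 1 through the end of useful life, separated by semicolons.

Depreciable base = $903,860 − $205,800 = $698,060.
Rate = $698,060 / 18,370 miles = $38 per mile.
Year 1: 1,812 × $38 = $68,856. Book value $835,004.
Year 2: 786 × $38 = $29,868. Book value $805,136.
Year 3: 1,937 × $38 = $73,606. Book value $731,530.
Year 4: 3,531 × $38 = $134,178. Book value $597,352.
Year 5: 3,115 × $38 = $118,370. Book value $478,982.
Year 6: 1,882 × $38 = $71,516. Book value $407,466.
Year 7: 5,307 × $38 = $201,666. Book value $205,800.

$68,856; $29,868; $73,606; $134,178; $118,370; $71,516; $201,666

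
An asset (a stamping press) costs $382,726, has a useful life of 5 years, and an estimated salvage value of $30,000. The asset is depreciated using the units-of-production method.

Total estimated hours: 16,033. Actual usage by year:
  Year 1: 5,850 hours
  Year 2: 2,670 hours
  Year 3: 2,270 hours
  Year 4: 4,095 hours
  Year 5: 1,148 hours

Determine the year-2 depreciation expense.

Depreciable base = $382,726 − $30,000 = $352,726.
Rate = $352,726 / 16,033 hours = $22 per hour.
Year 1: 5,850 × $22 = $128,700. Book value $254,026.
Year 2: 2,670 × $22 = $58,740. Book value $195,286.

$58,740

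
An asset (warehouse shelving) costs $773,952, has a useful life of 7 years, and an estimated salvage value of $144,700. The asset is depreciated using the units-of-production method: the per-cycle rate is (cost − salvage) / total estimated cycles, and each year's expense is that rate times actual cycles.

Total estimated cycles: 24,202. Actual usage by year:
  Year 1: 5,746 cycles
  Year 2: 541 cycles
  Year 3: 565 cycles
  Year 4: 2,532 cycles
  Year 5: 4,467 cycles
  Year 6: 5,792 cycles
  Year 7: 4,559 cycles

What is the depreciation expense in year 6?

$150,592

Depreciable base = $773,952 − $144,700 = $629,252.
Rate = $629,252 / 24,202 cycles = $26 per cycle.
Year 1: 5,746 × $26 = $149,396. Book value $624,556.
Year 2: 541 × $26 = $14,066. Book value $610,490.
Year 3: 565 × $26 = $14,690. Book value $595,800.
Year 4: 2,532 × $26 = $65,832. Book value $529,968.
Year 5: 4,467 × $26 = $116,142. Book value $413,826.
Year 6: 5,792 × $26 = $150,592. Book value $263,234.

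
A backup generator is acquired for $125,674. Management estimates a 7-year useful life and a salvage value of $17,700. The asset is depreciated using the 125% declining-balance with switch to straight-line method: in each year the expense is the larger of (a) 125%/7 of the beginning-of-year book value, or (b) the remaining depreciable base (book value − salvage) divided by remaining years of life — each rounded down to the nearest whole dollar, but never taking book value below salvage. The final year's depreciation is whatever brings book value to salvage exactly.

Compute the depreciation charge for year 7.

$12,990

Depreciable base = $125,674 − $17,700 = $107,974.
Year 1: DB = ⌊$125,674 × 125%/7⌋ = $22,441; SL = ⌊$107,974/7⌋ = $15,424 → take DB $22,441. Book value $103,233.
Year 2: DB = ⌊$103,233 × 125%/7⌋ = $18,434; SL = ⌊$85,533/6⌋ = $14,255 → take DB $18,434. Book value $84,799.
Year 3: DB = ⌊$84,799 × 125%/7⌋ = $15,142; SL = ⌊$67,099/5⌋ = $13,419 → take DB $15,142. Book value $69,657.
Year 4: DB = ⌊$69,657 × 125%/7⌋ = $12,438; SL = ⌊$51,957/4⌋ = $12,989 → take SL $12,989. Book value $56,668.
Year 5: DB = ⌊$56,668 × 125%/7⌋ = $10,119; SL = ⌊$38,968/3⌋ = $12,989 → take SL $12,989. Book value $43,679.
Year 6: DB = ⌊$43,679 × 125%/7⌋ = $7,799; SL = ⌊$25,979/2⌋ = $12,989 → take SL $12,989. Book value $30,690.
Year 7 (final): $30,690 − $17,700 = $12,990. Book value $17,700.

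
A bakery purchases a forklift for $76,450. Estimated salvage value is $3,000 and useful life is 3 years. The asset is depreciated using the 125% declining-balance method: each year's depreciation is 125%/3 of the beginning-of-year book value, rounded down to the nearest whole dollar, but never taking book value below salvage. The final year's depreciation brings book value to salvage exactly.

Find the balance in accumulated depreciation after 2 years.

$50,435

Depreciable base = $76,450 − $3,000 = $73,450.
Year 1: ⌊$76,450 × 125%/3⌋ = $31,854. Book value $44,596.
Year 2: ⌊$44,596 × 125%/3⌋ = $18,581. Book value $26,015.
Accumulated through year 2 = $76,450 − $26,015 = $50,435.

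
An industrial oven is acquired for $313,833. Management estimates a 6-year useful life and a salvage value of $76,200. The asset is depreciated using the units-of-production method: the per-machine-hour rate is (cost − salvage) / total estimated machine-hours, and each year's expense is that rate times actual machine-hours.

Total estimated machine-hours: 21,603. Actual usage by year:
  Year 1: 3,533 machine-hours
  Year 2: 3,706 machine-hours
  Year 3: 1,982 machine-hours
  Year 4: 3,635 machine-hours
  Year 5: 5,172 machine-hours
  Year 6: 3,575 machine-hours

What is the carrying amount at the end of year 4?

$172,417

Depreciable base = $313,833 − $76,200 = $237,633.
Rate = $237,633 / 21,603 machine-hours = $11 per machine-hour.
Year 1: 3,533 × $11 = $38,863. Book value $274,970.
Year 2: 3,706 × $11 = $40,766. Book value $234,204.
Year 3: 1,982 × $11 = $21,802. Book value $212,402.
Year 4: 3,635 × $11 = $39,985. Book value $172,417.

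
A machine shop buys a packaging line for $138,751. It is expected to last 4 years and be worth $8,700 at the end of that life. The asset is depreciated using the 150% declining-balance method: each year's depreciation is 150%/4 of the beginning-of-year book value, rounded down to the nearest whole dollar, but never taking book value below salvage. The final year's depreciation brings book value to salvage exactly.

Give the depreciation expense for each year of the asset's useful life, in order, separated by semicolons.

$52,031; $32,520; $20,325; $25,175

Depreciable base = $138,751 − $8,700 = $130,051.
Year 1: ⌊$138,751 × 150%/4⌋ = $52,031. Book value $86,720.
Year 2: ⌊$86,720 × 150%/4⌋ = $32,520. Book value $54,200.
Year 3: ⌊$54,200 × 150%/4⌋ = $20,325. Book value $33,875.
Year 4 (final): $33,875 − $8,700 = $25,175. Book value $8,700.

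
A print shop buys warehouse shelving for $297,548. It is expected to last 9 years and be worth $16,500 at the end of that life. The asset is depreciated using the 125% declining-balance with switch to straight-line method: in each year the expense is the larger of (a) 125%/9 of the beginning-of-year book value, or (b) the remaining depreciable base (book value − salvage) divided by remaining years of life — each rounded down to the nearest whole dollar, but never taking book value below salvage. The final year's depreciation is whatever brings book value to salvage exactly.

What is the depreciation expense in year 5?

Depreciable base = $297,548 − $16,500 = $281,048.
Year 1: DB = ⌊$297,548 × 125%/9⌋ = $41,326; SL = ⌊$281,048/9⌋ = $31,227 → take DB $41,326. Book value $256,222.
Year 2: DB = ⌊$256,222 × 125%/9⌋ = $35,586; SL = ⌊$239,722/8⌋ = $29,965 → take DB $35,586. Book value $220,636.
Year 3: DB = ⌊$220,636 × 125%/9⌋ = $30,643; SL = ⌊$204,136/7⌋ = $29,162 → take DB $30,643. Book value $189,993.
Year 4: DB = ⌊$189,993 × 125%/9⌋ = $26,387; SL = ⌊$173,493/6⌋ = $28,915 → take SL $28,915. Book value $161,078.
Year 5: DB = ⌊$161,078 × 125%/9⌋ = $22,371; SL = ⌊$144,578/5⌋ = $28,915 → take SL $28,915. Book value $132,163.

$28,915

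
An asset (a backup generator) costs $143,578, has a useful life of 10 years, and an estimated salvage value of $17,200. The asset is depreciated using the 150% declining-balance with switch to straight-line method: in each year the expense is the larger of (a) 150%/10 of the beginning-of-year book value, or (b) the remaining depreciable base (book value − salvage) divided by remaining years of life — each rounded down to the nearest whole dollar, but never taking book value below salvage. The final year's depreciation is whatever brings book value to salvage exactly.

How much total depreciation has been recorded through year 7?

Depreciable base = $143,578 − $17,200 = $126,378.
Year 1: DB = ⌊$143,578 × 150%/10⌋ = $21,536; SL = ⌊$126,378/10⌋ = $12,637 → take DB $21,536. Book value $122,042.
Year 2: DB = ⌊$122,042 × 150%/10⌋ = $18,306; SL = ⌊$104,842/9⌋ = $11,649 → take DB $18,306. Book value $103,736.
Year 3: DB = ⌊$103,736 × 150%/10⌋ = $15,560; SL = ⌊$86,536/8⌋ = $10,817 → take DB $15,560. Book value $88,176.
Year 4: DB = ⌊$88,176 × 150%/10⌋ = $13,226; SL = ⌊$70,976/7⌋ = $10,139 → take DB $13,226. Book value $74,950.
Year 5: DB = ⌊$74,950 × 150%/10⌋ = $11,242; SL = ⌊$57,750/6⌋ = $9,625 → take DB $11,242. Book value $63,708.
Year 6: DB = ⌊$63,708 × 150%/10⌋ = $9,556; SL = ⌊$46,508/5⌋ = $9,301 → take DB $9,556. Book value $54,152.
Year 7: DB = ⌊$54,152 × 150%/10⌋ = $8,122; SL = ⌊$36,952/4⌋ = $9,238 → take SL $9,238. Book value $44,914.
Accumulated through year 7 = $143,578 − $44,914 = $98,664.

$98,664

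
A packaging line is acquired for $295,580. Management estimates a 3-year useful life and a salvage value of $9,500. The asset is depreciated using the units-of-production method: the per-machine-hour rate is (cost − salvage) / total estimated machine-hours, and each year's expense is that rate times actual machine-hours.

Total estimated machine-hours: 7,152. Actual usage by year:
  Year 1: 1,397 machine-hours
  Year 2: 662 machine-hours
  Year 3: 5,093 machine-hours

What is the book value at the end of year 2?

Depreciable base = $295,580 − $9,500 = $286,080.
Rate = $286,080 / 7,152 machine-hours = $40 per machine-hour.
Year 1: 1,397 × $40 = $55,880. Book value $239,700.
Year 2: 662 × $40 = $26,480. Book value $213,220.

$213,220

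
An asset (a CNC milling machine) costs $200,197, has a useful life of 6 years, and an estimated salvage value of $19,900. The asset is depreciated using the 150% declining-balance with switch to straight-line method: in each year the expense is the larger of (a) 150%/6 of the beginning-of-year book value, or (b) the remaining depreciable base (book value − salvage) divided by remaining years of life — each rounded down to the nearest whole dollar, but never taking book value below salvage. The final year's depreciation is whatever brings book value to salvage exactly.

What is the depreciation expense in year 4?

$21,519

Depreciable base = $200,197 − $19,900 = $180,297.
Year 1: DB = ⌊$200,197 × 150%/6⌋ = $50,049; SL = ⌊$180,297/6⌋ = $30,049 → take DB $50,049. Book value $150,148.
Year 2: DB = ⌊$150,148 × 150%/6⌋ = $37,537; SL = ⌊$130,248/5⌋ = $26,049 → take DB $37,537. Book value $112,611.
Year 3: DB = ⌊$112,611 × 150%/6⌋ = $28,152; SL = ⌊$92,711/4⌋ = $23,177 → take DB $28,152. Book value $84,459.
Year 4: DB = ⌊$84,459 × 150%/6⌋ = $21,114; SL = ⌊$64,559/3⌋ = $21,519 → take SL $21,519. Book value $62,940.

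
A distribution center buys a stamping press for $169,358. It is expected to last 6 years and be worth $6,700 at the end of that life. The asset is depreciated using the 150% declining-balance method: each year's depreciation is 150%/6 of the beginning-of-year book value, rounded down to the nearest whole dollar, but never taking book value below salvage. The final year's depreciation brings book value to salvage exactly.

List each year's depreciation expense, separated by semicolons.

Depreciable base = $169,358 − $6,700 = $162,658.
Year 1: ⌊$169,358 × 150%/6⌋ = $42,339. Book value $127,019.
Year 2: ⌊$127,019 × 150%/6⌋ = $31,754. Book value $95,265.
Year 3: ⌊$95,265 × 150%/6⌋ = $23,816. Book value $71,449.
Year 4: ⌊$71,449 × 150%/6⌋ = $17,862. Book value $53,587.
Year 5: ⌊$53,587 × 150%/6⌋ = $13,396. Book value $40,191.
Year 6 (final): $40,191 − $6,700 = $33,491. Book value $6,700.

$42,339; $31,754; $23,816; $17,862; $13,396; $33,491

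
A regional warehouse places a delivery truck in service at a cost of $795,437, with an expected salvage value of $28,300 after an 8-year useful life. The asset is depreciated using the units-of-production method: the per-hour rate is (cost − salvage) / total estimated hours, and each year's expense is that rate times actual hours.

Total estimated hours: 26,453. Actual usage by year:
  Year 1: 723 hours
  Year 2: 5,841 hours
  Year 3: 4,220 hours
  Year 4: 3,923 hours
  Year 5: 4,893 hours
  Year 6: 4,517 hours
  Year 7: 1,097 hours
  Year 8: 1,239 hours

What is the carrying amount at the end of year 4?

$368,934

Depreciable base = $795,437 − $28,300 = $767,137.
Rate = $767,137 / 26,453 hours = $29 per hour.
Year 1: 723 × $29 = $20,967. Book value $774,470.
Year 2: 5,841 × $29 = $169,389. Book value $605,081.
Year 3: 4,220 × $29 = $122,380. Book value $482,701.
Year 4: 3,923 × $29 = $113,767. Book value $368,934.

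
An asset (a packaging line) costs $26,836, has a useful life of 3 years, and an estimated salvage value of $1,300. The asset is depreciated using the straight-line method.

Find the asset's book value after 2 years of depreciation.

$9,812

Depreciable base = $26,836 − $1,300 = $25,536.
Annual expense = $25,536 / 3 = $8,512.
End of year 1: book value $18,324.
End of year 2: book value $9,812.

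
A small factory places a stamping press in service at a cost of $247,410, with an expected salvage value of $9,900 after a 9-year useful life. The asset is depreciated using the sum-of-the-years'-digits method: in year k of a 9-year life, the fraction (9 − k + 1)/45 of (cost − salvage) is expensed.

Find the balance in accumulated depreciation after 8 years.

Depreciable base = $247,410 − $9,900 = $237,510.
Sum of the years' digits = 9+8+7+6+5+4+3+2+1 = 45.
Year 1: $237,510 × 9/45 = $47,502. Book value $199,908.
Year 2: $237,510 × 8/45 = $42,224. Book value $157,684.
Year 3: $237,510 × 7/45 = $36,946. Book value $120,738.
Year 4: $237,510 × 6/45 = $31,668. Book value $89,070.
Year 5: $237,510 × 5/45 = $26,390. Book value $62,680.
Year 6: $237,510 × 4/45 = $21,112. Book value $41,568.
Year 7: $237,510 × 3/45 = $15,834. Book value $25,734.
Year 8: $237,510 × 2/45 = $10,556. Book value $15,178.
Accumulated through year 8 = $247,410 − $15,178 = $232,232.

$232,232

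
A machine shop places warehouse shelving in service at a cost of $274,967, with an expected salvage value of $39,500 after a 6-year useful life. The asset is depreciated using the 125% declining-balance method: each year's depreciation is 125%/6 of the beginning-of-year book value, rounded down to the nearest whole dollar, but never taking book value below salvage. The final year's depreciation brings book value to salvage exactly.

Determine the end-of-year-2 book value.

$172,333

Depreciable base = $274,967 − $39,500 = $235,467.
Year 1: ⌊$274,967 × 125%/6⌋ = $57,284. Book value $217,683.
Year 2: ⌊$217,683 × 125%/6⌋ = $45,350. Book value $172,333.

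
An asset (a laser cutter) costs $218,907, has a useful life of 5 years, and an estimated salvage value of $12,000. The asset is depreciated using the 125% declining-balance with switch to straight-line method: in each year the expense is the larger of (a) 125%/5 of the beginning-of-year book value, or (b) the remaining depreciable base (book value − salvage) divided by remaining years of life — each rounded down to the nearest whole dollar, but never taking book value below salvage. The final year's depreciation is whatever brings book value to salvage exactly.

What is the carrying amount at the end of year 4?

$49,046

Depreciable base = $218,907 − $12,000 = $206,907.
Year 1: DB = ⌊$218,907 × 125%/5⌋ = $54,726; SL = ⌊$206,907/5⌋ = $41,381 → take DB $54,726. Book value $164,181.
Year 2: DB = ⌊$164,181 × 125%/5⌋ = $41,045; SL = ⌊$152,181/4⌋ = $38,045 → take DB $41,045. Book value $123,136.
Year 3: DB = ⌊$123,136 × 125%/5⌋ = $30,784; SL = ⌊$111,136/3⌋ = $37,045 → take SL $37,045. Book value $86,091.
Year 4: DB = ⌊$86,091 × 125%/5⌋ = $21,522; SL = ⌊$74,091/2⌋ = $37,045 → take SL $37,045. Book value $49,046.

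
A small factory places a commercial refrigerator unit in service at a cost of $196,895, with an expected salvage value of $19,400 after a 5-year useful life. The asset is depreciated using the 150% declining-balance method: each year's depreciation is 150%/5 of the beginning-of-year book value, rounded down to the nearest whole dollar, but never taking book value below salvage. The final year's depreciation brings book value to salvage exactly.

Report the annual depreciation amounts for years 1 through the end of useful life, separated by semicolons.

Depreciable base = $196,895 − $19,400 = $177,495.
Year 1: ⌊$196,895 × 150%/5⌋ = $59,068. Book value $137,827.
Year 2: ⌊$137,827 × 150%/5⌋ = $41,348. Book value $96,479.
Year 3: ⌊$96,479 × 150%/5⌋ = $28,943. Book value $67,536.
Year 4: ⌊$67,536 × 150%/5⌋ = $20,260. Book value $47,276.
Year 5 (final): $47,276 − $19,400 = $27,876. Book value $19,400.

$59,068; $41,348; $28,943; $20,260; $27,876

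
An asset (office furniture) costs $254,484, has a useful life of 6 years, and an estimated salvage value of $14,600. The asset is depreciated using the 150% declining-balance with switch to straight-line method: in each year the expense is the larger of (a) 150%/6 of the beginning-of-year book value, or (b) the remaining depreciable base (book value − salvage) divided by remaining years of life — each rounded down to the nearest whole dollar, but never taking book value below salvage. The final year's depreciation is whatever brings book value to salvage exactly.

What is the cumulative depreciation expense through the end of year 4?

Depreciable base = $254,484 − $14,600 = $239,884.
Year 1: DB = ⌊$254,484 × 150%/6⌋ = $63,621; SL = ⌊$239,884/6⌋ = $39,980 → take DB $63,621. Book value $190,863.
Year 2: DB = ⌊$190,863 × 150%/6⌋ = $47,715; SL = ⌊$176,263/5⌋ = $35,252 → take DB $47,715. Book value $143,148.
Year 3: DB = ⌊$143,148 × 150%/6⌋ = $35,787; SL = ⌊$128,548/4⌋ = $32,137 → take DB $35,787. Book value $107,361.
Year 4: DB = ⌊$107,361 × 150%/6⌋ = $26,840; SL = ⌊$92,761/3⌋ = $30,920 → take SL $30,920. Book value $76,441.
Accumulated through year 4 = $254,484 − $76,441 = $178,043.

$178,043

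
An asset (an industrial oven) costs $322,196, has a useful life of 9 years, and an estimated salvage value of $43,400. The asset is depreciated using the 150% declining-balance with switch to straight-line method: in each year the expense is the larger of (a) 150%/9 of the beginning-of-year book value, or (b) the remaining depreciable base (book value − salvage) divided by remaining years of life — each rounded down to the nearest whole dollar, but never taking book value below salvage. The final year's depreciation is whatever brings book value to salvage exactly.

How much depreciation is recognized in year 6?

Depreciable base = $322,196 − $43,400 = $278,796.
Year 1: DB = ⌊$322,196 × 150%/9⌋ = $53,699; SL = ⌊$278,796/9⌋ = $30,977 → take DB $53,699. Book value $268,497.
Year 2: DB = ⌊$268,497 × 150%/9⌋ = $44,749; SL = ⌊$225,097/8⌋ = $28,137 → take DB $44,749. Book value $223,748.
Year 3: DB = ⌊$223,748 × 150%/9⌋ = $37,291; SL = ⌊$180,348/7⌋ = $25,764 → take DB $37,291. Book value $186,457.
Year 4: DB = ⌊$186,457 × 150%/9⌋ = $31,076; SL = ⌊$143,057/6⌋ = $23,842 → take DB $31,076. Book value $155,381.
Year 5: DB = ⌊$155,381 × 150%/9⌋ = $25,896; SL = ⌊$111,981/5⌋ = $22,396 → take DB $25,896. Book value $129,485.
Year 6: DB = ⌊$129,485 × 150%/9⌋ = $21,580; SL = ⌊$86,085/4⌋ = $21,521 → take DB $21,580. Book value $107,905.

$21,580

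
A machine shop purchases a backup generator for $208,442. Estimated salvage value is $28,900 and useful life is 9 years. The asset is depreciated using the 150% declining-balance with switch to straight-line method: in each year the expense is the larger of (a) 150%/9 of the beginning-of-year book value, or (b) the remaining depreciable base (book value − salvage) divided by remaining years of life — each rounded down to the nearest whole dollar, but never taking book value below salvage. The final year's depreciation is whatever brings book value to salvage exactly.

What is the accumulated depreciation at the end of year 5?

$124,672

Depreciable base = $208,442 − $28,900 = $179,542.
Year 1: DB = ⌊$208,442 × 150%/9⌋ = $34,740; SL = ⌊$179,542/9⌋ = $19,949 → take DB $34,740. Book value $173,702.
Year 2: DB = ⌊$173,702 × 150%/9⌋ = $28,950; SL = ⌊$144,802/8⌋ = $18,100 → take DB $28,950. Book value $144,752.
Year 3: DB = ⌊$144,752 × 150%/9⌋ = $24,125; SL = ⌊$115,852/7⌋ = $16,550 → take DB $24,125. Book value $120,627.
Year 4: DB = ⌊$120,627 × 150%/9⌋ = $20,104; SL = ⌊$91,727/6⌋ = $15,287 → take DB $20,104. Book value $100,523.
Year 5: DB = ⌊$100,523 × 150%/9⌋ = $16,753; SL = ⌊$71,623/5⌋ = $14,324 → take DB $16,753. Book value $83,770.
Accumulated through year 5 = $208,442 − $83,770 = $124,672.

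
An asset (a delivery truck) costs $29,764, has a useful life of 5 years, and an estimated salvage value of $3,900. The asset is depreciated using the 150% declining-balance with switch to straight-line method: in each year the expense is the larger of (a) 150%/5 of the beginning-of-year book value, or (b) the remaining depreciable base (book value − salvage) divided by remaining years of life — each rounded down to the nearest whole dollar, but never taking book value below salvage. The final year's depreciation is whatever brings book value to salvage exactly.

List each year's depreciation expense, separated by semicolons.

$8,929; $6,250; $4,375; $3,155; $3,155

Depreciable base = $29,764 − $3,900 = $25,864.
Year 1: DB = ⌊$29,764 × 150%/5⌋ = $8,929; SL = ⌊$25,864/5⌋ = $5,172 → take DB $8,929. Book value $20,835.
Year 2: DB = ⌊$20,835 × 150%/5⌋ = $6,250; SL = ⌊$16,935/4⌋ = $4,233 → take DB $6,250. Book value $14,585.
Year 3: DB = ⌊$14,585 × 150%/5⌋ = $4,375; SL = ⌊$10,685/3⌋ = $3,561 → take DB $4,375. Book value $10,210.
Year 4: DB = ⌊$10,210 × 150%/5⌋ = $3,063; SL = ⌊$6,310/2⌋ = $3,155 → take SL $3,155. Book value $7,055.
Year 5 (final): $7,055 − $3,900 = $3,155. Book value $3,900.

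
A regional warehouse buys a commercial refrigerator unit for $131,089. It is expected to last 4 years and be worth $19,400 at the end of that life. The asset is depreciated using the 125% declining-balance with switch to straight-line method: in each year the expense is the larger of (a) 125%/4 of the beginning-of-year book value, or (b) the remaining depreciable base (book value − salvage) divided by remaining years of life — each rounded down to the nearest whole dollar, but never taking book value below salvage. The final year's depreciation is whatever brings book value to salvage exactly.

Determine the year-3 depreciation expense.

$21,280

Depreciable base = $131,089 − $19,400 = $111,689.
Year 1: DB = ⌊$131,089 × 125%/4⌋ = $40,965; SL = ⌊$111,689/4⌋ = $27,922 → take DB $40,965. Book value $90,124.
Year 2: DB = ⌊$90,124 × 125%/4⌋ = $28,163; SL = ⌊$70,724/3⌋ = $23,574 → take DB $28,163. Book value $61,961.
Year 3: DB = ⌊$61,961 × 125%/4⌋ = $19,362; SL = ⌊$42,561/2⌋ = $21,280 → take SL $21,280. Book value $40,681.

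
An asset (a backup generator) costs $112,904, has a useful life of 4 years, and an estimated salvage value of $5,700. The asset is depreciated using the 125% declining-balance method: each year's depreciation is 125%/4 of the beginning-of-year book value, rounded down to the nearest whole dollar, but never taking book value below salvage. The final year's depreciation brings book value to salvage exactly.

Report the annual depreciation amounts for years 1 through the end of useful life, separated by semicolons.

$35,282; $24,256; $16,676; $30,990

Depreciable base = $112,904 − $5,700 = $107,204.
Year 1: ⌊$112,904 × 125%/4⌋ = $35,282. Book value $77,622.
Year 2: ⌊$77,622 × 125%/4⌋ = $24,256. Book value $53,366.
Year 3: ⌊$53,366 × 125%/4⌋ = $16,676. Book value $36,690.
Year 4 (final): $36,690 − $5,700 = $30,990. Book value $5,700.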